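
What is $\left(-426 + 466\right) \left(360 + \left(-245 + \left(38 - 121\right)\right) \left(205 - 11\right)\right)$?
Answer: $-2530880$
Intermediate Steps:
$\left(-426 + 466\right) \left(360 + \left(-245 + \left(38 - 121\right)\right) \left(205 - 11\right)\right) = 40 \left(360 + \left(-245 - 83\right) 194\right) = 40 \left(360 - 63632\right) = 40 \left(-63272\right) = -2530880$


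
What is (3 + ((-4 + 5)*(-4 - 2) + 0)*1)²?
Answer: 9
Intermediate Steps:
(3 + ((-4 + 5)*(-4 - 2) + 0)*1)² = (3 + (1*(-6) + 0)*1)² = (3 + (-6 + 0)*1)² = (3 - 6*1)² = (3 - 6)² = (-3)² = 9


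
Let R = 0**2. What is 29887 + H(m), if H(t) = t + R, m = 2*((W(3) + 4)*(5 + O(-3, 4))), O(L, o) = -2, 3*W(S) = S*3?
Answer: 29929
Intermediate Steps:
W(S) = S (W(S) = (S*3)/3 = (3*S)/3 = S)
m = 42 (m = 2*((3 + 4)*(5 - 2)) = 2*(7*3) = 2*21 = 42)
R = 0
H(t) = t (H(t) = t + 0 = t)
29887 + H(m) = 29887 + 42 = 29929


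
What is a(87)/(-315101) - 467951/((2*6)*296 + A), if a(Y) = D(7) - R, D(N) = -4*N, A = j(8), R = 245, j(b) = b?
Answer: -147450856171/1121759560 ≈ -131.45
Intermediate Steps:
A = 8
a(Y) = -273 (a(Y) = -4*7 - 1*245 = -28 - 245 = -273)
a(87)/(-315101) - 467951/((2*6)*296 + A) = -273/(-315101) - 467951/((2*6)*296 + 8) = -273*(-1/315101) - 467951/(12*296 + 8) = 273/315101 - 467951/(3552 + 8) = 273/315101 - 467951/3560 = -147450856171/1121759560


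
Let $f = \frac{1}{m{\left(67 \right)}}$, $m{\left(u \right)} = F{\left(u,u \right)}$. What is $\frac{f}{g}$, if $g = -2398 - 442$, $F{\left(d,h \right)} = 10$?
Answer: $- \frac{1}{28400} \approx -3.5211 \cdot 10^{-5}$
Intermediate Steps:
$m{\left(u \right)} = 10$
$g = -2840$ ($g = -2398 - 442 = -2840$)
$f = \frac{1}{10} \approx 0.1$
$\frac{f}{g} = \frac{1}{10 \left(-2840\right)} = \frac{1}{10} \left(- \frac{1}{2840}\right) = - \frac{1}{28400}$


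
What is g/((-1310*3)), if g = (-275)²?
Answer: -15125/786 ≈ -19.243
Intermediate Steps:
g = 75625
g/((-1310*3)) = 75625/((-1310*3)) = 75625/(-3930) = 75625*(-1/3930) = -15125/786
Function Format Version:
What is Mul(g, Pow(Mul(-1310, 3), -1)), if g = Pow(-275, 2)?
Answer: Rational(-15125, 786) ≈ -19.243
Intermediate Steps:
g = 75625
Mul(g, Pow(Mul(-1310, 3), -1)) = Mul(75625, Pow(Mul(-1310, 3), -1)) = Mul(75625, Pow(-3930, -1)) = Mul(75625, Rational(-1, 3930)) = Rational(-15125, 786)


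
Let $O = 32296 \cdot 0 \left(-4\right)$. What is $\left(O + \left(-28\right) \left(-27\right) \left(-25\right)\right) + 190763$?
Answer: $171863$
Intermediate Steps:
$O = 0$ ($O = 32296 \cdot 0 = 0$)
$\left(O + \left(-28\right) \left(-27\right) \left(-25\right)\right) + 190763 = \left(0 + \left(-28\right) \left(-27\right) \left(-25\right)\right) + 190763 = \left(0 + 756 \left(-25\right)\right) + 190763 = \left(0 - 18900\right) + 190763 = -18900 + 190763 = 171863$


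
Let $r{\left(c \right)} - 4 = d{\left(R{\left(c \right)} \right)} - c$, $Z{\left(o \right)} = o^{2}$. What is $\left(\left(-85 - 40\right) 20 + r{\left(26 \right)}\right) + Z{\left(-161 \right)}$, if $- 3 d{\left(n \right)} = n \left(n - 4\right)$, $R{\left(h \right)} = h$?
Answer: $\frac{69625}{3} \approx 23208.0$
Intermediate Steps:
$d{\left(n \right)} = - \frac{n \left(-4 + n\right)}{3}$ ($d{\left(n \right)} = - \frac{n \left(n - 4\right)}{3} = - \frac{n \left(-4 + n\right)}{3}$)
$r{\left(c \right)} = 4 - c + \frac{c \left(4 - c\right)}{3}$ ($r{\left(c \right)} = 4 + \left(\frac{c \left(4 - c\right)}{3} - c\right) = 4 + \left(- c + \frac{c \left(4 - c\right)}{3}\right) = 4 - c + \frac{c \left(4 - c\right)}{3}$)
$\left(\left(-85 - 40\right) 20 + r{\left(26 \right)}\right) + Z{\left(-161 \right)} = \left(\left(-85 - 40\right) 20 + \left(4 - \frac{26^{2}}{3} + \frac{1}{3} \cdot 26\right)\right) + \left(-161\right)^{2} = \left(\left(-125\right) 20 + \left(4 - \frac{676}{3} + \frac{26}{3}\right)\right) + 25921 = \left(-2500 + \left(4 - \frac{676}{3} + \frac{26}{3}\right)\right) + 25921 = \left(-2500 - \frac{638}{3}\right) + 25921 = - \frac{8138}{3} + 25921 = \frac{69625}{3}$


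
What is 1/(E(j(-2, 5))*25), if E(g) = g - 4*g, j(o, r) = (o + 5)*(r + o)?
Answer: -1/675 ≈ -0.0014815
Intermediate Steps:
j(o, r) = (5 + o)*(o + r)
E(g) = -3*g
1/(E(j(-2, 5))*25) = 1/(-3*((-2)**2 + 5*(-2) + 5*5 - 2*5)*25) = 1/(-3*(4 - 10 + 25 - 10)*25) = 1/(-3*9*25) = 1/(-27*25) = 1/(-675) = -1/675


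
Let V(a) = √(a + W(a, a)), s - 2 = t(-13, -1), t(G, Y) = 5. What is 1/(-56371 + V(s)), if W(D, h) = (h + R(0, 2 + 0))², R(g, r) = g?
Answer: -8053/453955655 - 2*√14/3177689585 ≈ -1.7742e-5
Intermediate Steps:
s = 7 (s = 2 + 5 = 7)
W(D, h) = h² (W(D, h) = (h + 0)² = h²)
V(a) = √(a + a²)
1/(-56371 + V(s)) = 1/(-56371 + √(7*(1 + 7))) = 1/(-56371 + √(7*8)) = 1/(-56371 + √56) = 1/(-56371 + 2*√14)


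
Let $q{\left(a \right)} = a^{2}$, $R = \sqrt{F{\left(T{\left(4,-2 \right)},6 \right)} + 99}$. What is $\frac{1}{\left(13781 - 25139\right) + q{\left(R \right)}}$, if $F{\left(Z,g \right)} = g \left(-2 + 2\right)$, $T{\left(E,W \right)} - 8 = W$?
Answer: $- \frac{1}{11259} \approx -8.8818 \cdot 10^{-5}$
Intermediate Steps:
$T{\left(E,W \right)} = 8 + W$
$F{\left(Z,g \right)} = 0$ ($F{\left(Z,g \right)} = g 0 = 0$)
$R = 3 \sqrt{11}$ ($R = \sqrt{0 + 99} = \sqrt{99} = 3 \sqrt{11} \approx 9.9499$)
$\frac{1}{\left(13781 - 25139\right) + q{\left(R \right)}} = \frac{1}{\left(13781 - 25139\right) + \left(3 \sqrt{11}\right)^{2}} = \frac{1}{\left(13781 - 25139\right) + 99} = \frac{1}{-11358 + 99} = \frac{1}{-11259} = - \frac{1}{11259}$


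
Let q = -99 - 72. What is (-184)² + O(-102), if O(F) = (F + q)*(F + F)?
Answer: 89548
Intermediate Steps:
q = -171
O(F) = 2*F*(-171 + F) (O(F) = (F - 171)*(F + F) = (-171 + F)*(2*F) = 2*F*(-171 + F))
(-184)² + O(-102) = (-184)² + 2*(-102)*(-171 - 102) = 33856 + 2*(-102)*(-273) = 33856 + 55692 = 89548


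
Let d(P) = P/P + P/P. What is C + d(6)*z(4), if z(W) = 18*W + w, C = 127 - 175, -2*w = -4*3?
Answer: 108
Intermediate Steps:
d(P) = 2 (d(P) = 1 + 1 = 2)
w = 6 (w = -(-2)*3 = -½*(-12) = 6)
C = -48
z(W) = 6 + 18*W (z(W) = 18*W + 6 = 6 + 18*W)
C + d(6)*z(4) = -48 + 2*(6 + 18*4) = -48 + 2*(6 + 72) = -48 + 2*78 = -48 + 156 = 108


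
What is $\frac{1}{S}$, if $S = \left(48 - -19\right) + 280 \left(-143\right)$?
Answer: $- \frac{1}{39973} \approx -2.5017 \cdot 10^{-5}$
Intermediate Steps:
$S = -39973$ ($S = \left(48 + 19\right) - 40040 = 67 - 40040 = -39973$)
$\frac{1}{S} = \frac{1}{-39973} = - \frac{1}{39973}$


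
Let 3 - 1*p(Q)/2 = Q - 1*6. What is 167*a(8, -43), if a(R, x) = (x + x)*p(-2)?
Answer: -315964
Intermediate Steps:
p(Q) = 18 - 2*Q (p(Q) = 6 - 2*(Q - 1*6) = 6 - 2*(Q - 6) = 6 - 2*(-6 + Q) = 6 + (12 - 2*Q) = 18 - 2*Q)
a(R, x) = 44*x (a(R, x) = (x + x)*(18 - 2*(-2)) = (2*x)*(18 + 4) = (2*x)*22 = 44*x)
167*a(8, -43) = 167*(44*(-43)) = 167*(-1892) = -315964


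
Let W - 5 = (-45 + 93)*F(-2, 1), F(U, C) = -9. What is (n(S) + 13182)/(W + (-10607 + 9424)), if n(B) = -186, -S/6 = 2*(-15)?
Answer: -6498/805 ≈ -8.0721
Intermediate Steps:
S = 180 (S = -12*(-15) = -6*(-30) = 180)
W = -427 (W = 5 + (-45 + 93)*(-9) = 5 + 48*(-9) = 5 - 432 = -427)
(n(S) + 13182)/(W + (-10607 + 9424)) = (-186 + 13182)/(-427 + (-10607 + 9424)) = 12996/(-427 - 1183) = 12996/(-1610) = 12996*(-1/1610) = -6498/805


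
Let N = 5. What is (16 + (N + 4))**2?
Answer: 625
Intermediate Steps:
(16 + (N + 4))**2 = (16 + (5 + 4))**2 = (16 + 9)**2 = 25**2 = 625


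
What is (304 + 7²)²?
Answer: 124609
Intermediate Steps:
(304 + 7²)² = (304 + 49)² = 353² = 124609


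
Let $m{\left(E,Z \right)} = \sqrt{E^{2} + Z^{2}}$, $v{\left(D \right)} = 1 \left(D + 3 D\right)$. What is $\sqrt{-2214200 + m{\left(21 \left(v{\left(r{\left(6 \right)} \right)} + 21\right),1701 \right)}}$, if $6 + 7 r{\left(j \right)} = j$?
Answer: $\sqrt{-2214200 + 63 \sqrt{778}} \approx 1487.4 i$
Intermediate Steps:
$r{\left(j \right)} = - \frac{6}{7} + \frac{j}{7}$
$v{\left(D \right)} = 4 D$ ($v{\left(D \right)} = 1 \cdot 4 D = 4 D$)
$\sqrt{-2214200 + m{\left(21 \left(v{\left(r{\left(6 \right)} \right)} + 21\right),1701 \right)}} = \sqrt{-2214200 + \sqrt{\left(21 \left(4 \left(- \frac{6}{7} + \frac{1}{7} \cdot 6\right) + 21\right)\right)^{2} + 1701^{2}}} = \sqrt{-2214200 + \sqrt{\left(21 \left(4 \left(- \frac{6}{7} + \frac{6}{7}\right) + 21\right)\right)^{2} + 2893401}} = \sqrt{-2214200 + \sqrt{\left(21 \left(4 \cdot 0 + 21\right)\right)^{2} + 2893401}} = \sqrt{-2214200 + \sqrt{\left(21 \left(0 + 21\right)\right)^{2} + 2893401}} = \sqrt{-2214200 + \sqrt{\left(21 \cdot 21\right)^{2} + 2893401}} = \sqrt{-2214200 + \sqrt{441^{2} + 2893401}} = \sqrt{-2214200 + \sqrt{194481 + 2893401}} = \sqrt{-2214200 + \sqrt{3087882}} = \sqrt{-2214200 + 63 \sqrt{778}}$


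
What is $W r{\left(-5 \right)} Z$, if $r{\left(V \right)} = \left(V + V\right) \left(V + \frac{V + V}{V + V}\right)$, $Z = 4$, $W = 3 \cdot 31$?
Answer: $14880$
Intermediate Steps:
$W = 93$
$r{\left(V \right)} = 2 V \left(1 + V\right)$ ($r{\left(V \right)} = 2 V \left(V + \frac{2 V}{2 V}\right) = 2 V \left(V + 2 V \frac{1}{2 V}\right) = 2 V \left(V + 1\right) = 2 V \left(1 + V\right)$)
$W r{\left(-5 \right)} Z = 93 \cdot 2 \left(-5\right) \left(1 - 5\right) 4 = 93 \cdot 2 \left(-5\right) \left(-4\right) 4 = 93 \cdot 40 \cdot 4 = 93 \cdot 160 = 14880$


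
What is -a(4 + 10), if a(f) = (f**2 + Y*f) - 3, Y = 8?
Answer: -305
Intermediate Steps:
a(f) = -3 + f**2 + 8*f (a(f) = (f**2 + 8*f) - 3 = -3 + f**2 + 8*f)
-a(4 + 10) = -(-3 + (4 + 10)**2 + 8*(4 + 10)) = -(-3 + 14**2 + 8*14) = -(-3 + 196 + 112) = -1*305 = -305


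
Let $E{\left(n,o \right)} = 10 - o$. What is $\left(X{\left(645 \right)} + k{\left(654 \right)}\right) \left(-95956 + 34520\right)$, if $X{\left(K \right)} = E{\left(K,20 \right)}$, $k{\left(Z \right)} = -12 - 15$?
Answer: $2273132$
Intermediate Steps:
$k{\left(Z \right)} = -27$ ($k{\left(Z \right)} = -12 - 15 = -27$)
$X{\left(K \right)} = -10$ ($X{\left(K \right)} = 10 - 20 = -10$)
$\left(X{\left(645 \right)} + k{\left(654 \right)}\right) \left(-95956 + 34520\right) = \left(-10 - 27\right) \left(-95956 + 34520\right) = \left(-37\right) \left(-61436\right) = 2273132$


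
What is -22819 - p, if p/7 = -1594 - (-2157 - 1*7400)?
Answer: -78560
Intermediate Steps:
p = 55741 (p = 7*(-1594 - (-2157 - 1*7400)) = 7*(-1594 - (-2157 - 7400)) = 7*(-1594 - 1*(-9557)) = 7*(-1594 + 9557) = 7*7963 = 55741)
-22819 - p = -22819 - 1*55741 = -22819 - 55741 = -78560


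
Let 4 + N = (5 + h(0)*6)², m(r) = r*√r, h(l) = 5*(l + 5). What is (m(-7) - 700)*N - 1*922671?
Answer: -17737371 - 168147*I*√7 ≈ -1.7737e+7 - 4.4488e+5*I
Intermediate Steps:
h(l) = 25 + 5*l (h(l) = 5*(5 + l) = 25 + 5*l)
m(r) = r^(3/2)
N = 24021 (N = -4 + (5 + (25 + 5*0)*6)² = -4 + (5 + (25 + 0)*6)² = -4 + (5 + 25*6)² = -4 + (5 + 150)² = -4 + 155² = -4 + 24025 = 24021)
(m(-7) - 700)*N - 1*922671 = ((-7)^(3/2) - 700)*24021 - 1*922671 = (-7*I*√7 - 700)*24021 - 922671 = (-700 - 7*I*√7)*24021 - 922671 = (-16814700 - 168147*I*√7) - 922671 = -17737371 - 168147*I*√7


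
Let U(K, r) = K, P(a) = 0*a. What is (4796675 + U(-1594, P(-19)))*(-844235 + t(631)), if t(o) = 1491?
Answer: -4041025742264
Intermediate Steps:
P(a) = 0
(4796675 + U(-1594, P(-19)))*(-844235 + t(631)) = (4796675 - 1594)*(-844235 + 1491) = 4795081*(-842744) = -4041025742264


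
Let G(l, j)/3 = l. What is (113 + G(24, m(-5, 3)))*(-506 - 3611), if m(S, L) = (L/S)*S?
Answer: -761645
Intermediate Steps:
m(S, L) = L
G(l, j) = 3*l
(113 + G(24, m(-5, 3)))*(-506 - 3611) = (113 + 3*24)*(-506 - 3611) = (113 + 72)*(-4117) = 185*(-4117) = -761645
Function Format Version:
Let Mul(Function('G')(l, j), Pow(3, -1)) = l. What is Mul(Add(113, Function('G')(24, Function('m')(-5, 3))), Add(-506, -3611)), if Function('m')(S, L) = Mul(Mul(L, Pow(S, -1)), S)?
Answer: -761645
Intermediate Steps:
Function('m')(S, L) = L
Function('G')(l, j) = Mul(3, l)
Mul(Add(113, Function('G')(24, Function('m')(-5, 3))), Add(-506, -3611)) = Mul(Add(113, Mul(3, 24)), Add(-506, -3611)) = Mul(Add(113, 72), -4117) = Mul(185, -4117) = -761645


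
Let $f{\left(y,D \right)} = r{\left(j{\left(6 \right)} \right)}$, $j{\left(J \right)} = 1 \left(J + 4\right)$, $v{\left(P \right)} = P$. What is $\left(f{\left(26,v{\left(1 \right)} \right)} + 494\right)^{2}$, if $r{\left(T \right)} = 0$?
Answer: $244036$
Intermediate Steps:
$j{\left(J \right)} = 4 + J$ ($j{\left(J \right)} = 1 \left(4 + J\right) = 4 + J$)
$f{\left(y,D \right)} = 0$
$\left(f{\left(26,v{\left(1 \right)} \right)} + 494\right)^{2} = \left(0 + 494\right)^{2} = 494^{2} = 244036$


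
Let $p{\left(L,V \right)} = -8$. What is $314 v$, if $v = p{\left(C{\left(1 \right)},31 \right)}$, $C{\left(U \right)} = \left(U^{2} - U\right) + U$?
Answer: $-2512$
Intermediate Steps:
$C{\left(U \right)} = U^{2}$
$v = -8$
$314 v = 314 \left(-8\right) = -2512$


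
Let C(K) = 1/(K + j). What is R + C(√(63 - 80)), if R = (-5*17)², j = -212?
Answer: 324843013/44961 - I*√17/44961 ≈ 7225.0 - 9.1704e-5*I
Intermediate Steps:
C(K) = 1/(-212 + K) (C(K) = 1/(K - 212) = 1/(-212 + K))
R = 7225 (R = (-85)² = 7225)
R + C(√(63 - 80)) = 7225 + 1/(-212 + √(63 - 80)) = 7225 + 1/(-212 + √(-17)) = 7225 + 1/(-212 + I*√17)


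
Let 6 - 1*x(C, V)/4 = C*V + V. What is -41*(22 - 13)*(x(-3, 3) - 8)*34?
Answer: -501840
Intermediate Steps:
x(C, V) = 24 - 4*V - 4*C*V (x(C, V) = 24 - 4*(C*V + V) = 24 - 4*(V + C*V) = 24 + (-4*V - 4*C*V) = 24 - 4*V - 4*C*V)
-41*(22 - 13)*(x(-3, 3) - 8)*34 = -41*(22 - 13)*((24 - 4*3 - 4*(-3)*3) - 8)*34 = -369*((24 - 12 + 36) - 8)*34 = -369*(48 - 8)*34 = -369*40*34 = -41*360*34 = -14760*34 = -501840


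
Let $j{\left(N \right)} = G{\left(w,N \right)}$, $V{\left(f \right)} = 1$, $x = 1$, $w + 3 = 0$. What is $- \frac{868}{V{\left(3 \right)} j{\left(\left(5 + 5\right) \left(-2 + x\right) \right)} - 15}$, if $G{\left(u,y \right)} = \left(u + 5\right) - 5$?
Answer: $\frac{434}{9} \approx 48.222$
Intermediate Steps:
$w = -3$ ($w = -3 + 0 = -3$)
$G{\left(u,y \right)} = u$ ($G{\left(u,y \right)} = \left(5 + u\right) - 5 = u$)
$j{\left(N \right)} = -3$
$- \frac{868}{V{\left(3 \right)} j{\left(\left(5 + 5\right) \left(-2 + x\right) \right)} - 15} = - \frac{868}{1 \left(-3\right) - 15} = - \frac{868}{-3 - 15} = - \frac{868}{-18} = \left(-868\right) \left(- \frac{1}{18}\right) = \frac{434}{9}$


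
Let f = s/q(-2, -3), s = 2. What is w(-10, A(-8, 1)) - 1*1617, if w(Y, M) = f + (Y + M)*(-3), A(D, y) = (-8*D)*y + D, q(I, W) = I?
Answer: -1756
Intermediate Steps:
A(D, y) = D - 8*D*y (A(D, y) = -8*D*y + D = D - 8*D*y)
f = -1 (f = 2/(-2) = 2*(-½) = -1)
w(Y, M) = -1 - 3*M - 3*Y (w(Y, M) = -1 + (Y + M)*(-3) = -1 + (M + Y)*(-3) = -1 + (-3*M - 3*Y) = -1 - 3*M - 3*Y)
w(-10, A(-8, 1)) - 1*1617 = (-1 - (-24)*(1 - 8*1) - 3*(-10)) - 1*1617 = (-1 - (-24)*(1 - 8) + 30) - 1617 = (-1 - (-24)*(-7) + 30) - 1617 = (-1 - 3*56 + 30) - 1617 = (-1 - 168 + 30) - 1617 = -139 - 1617 = -1756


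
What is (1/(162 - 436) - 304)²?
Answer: 6938390209/75076 ≈ 92418.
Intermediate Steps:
(1/(162 - 436) - 304)² = (1/(-274) - 304)² = (-1/274 - 304)² = (-83297/274)² = 6938390209/75076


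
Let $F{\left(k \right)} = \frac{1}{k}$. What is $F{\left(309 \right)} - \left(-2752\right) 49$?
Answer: $\frac{41668033}{309} \approx 1.3485 \cdot 10^{5}$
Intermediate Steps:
$F{\left(309 \right)} - \left(-2752\right) 49 = \frac{1}{309} - \left(-2752\right) 49 = \frac{1}{309} - -134848 = \frac{1}{309} + 134848 = \frac{41668033}{309}$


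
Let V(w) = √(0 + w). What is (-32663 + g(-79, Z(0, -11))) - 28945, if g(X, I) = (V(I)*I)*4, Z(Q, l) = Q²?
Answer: -61608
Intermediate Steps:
V(w) = √w
g(X, I) = 4*I^(3/2) (g(X, I) = (√I*I)*4 = I^(3/2)*4 = 4*I^(3/2))
(-32663 + g(-79, Z(0, -11))) - 28945 = (-32663 + 4*(0²)^(3/2)) - 28945 = (-32663 + 4*0^(3/2)) - 28945 = (-32663 + 4*0) - 28945 = (-32663 + 0) - 28945 = -32663 - 28945 = -61608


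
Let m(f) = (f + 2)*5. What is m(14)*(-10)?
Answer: -800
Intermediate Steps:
m(f) = 10 + 5*f (m(f) = (2 + f)*5 = 10 + 5*f)
m(14)*(-10) = (10 + 5*14)*(-10) = (10 + 70)*(-10) = 80*(-10) = -800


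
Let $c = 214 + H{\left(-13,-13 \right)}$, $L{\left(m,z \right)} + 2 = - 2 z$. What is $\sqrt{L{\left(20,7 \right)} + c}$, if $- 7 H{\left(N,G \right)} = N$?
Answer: $\frac{\sqrt{9793}}{7} \approx 14.137$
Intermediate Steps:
$H{\left(N,G \right)} = - \frac{N}{7}$
$L{\left(m,z \right)} = -2 - 2 z$
$c = \frac{1511}{7}$ ($c = 214 - - \frac{13}{7} = 214 + \frac{13}{7} = \frac{1511}{7} \approx 215.86$)
$\sqrt{L{\left(20,7 \right)} + c} = \sqrt{\left(-2 - 14\right) + \frac{1511}{7}} = \sqrt{-16 + \frac{1511}{7}} = \sqrt{\frac{1399}{7}} = \frac{\sqrt{9793}}{7}$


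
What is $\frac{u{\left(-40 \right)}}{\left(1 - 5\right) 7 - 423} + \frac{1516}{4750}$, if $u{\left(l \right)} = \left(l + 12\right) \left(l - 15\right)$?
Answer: $- \frac{301422}{97375} \approx -3.0955$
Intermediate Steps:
$u{\left(l \right)} = \left(-15 + l\right) \left(12 + l\right)$ ($u{\left(l \right)} = \left(12 + l\right) \left(-15 + l\right) = \left(-15 + l\right) \left(12 + l\right)$)
$\frac{u{\left(-40 \right)}}{\left(1 - 5\right) 7 - 423} + \frac{1516}{4750} = \frac{-180 + \left(-40\right)^{2} - -120}{\left(1 - 5\right) 7 - 423} + \frac{1516}{4750} = \frac{-180 + 1600 + 120}{\left(-4\right) 7 - 423} + 1516 \cdot \frac{1}{4750} = \frac{1540}{-28 - 423} + \frac{758}{2375} = \frac{1540}{-451} + \frac{758}{2375} = 1540 \left(- \frac{1}{451}\right) + \frac{758}{2375} = - \frac{140}{41} + \frac{758}{2375} = - \frac{301422}{97375}$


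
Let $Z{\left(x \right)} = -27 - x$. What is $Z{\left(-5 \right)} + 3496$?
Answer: $3474$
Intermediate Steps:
$Z{\left(-5 \right)} + 3496 = \left(-27 - -5\right) + 3496 = \left(-27 + 5\right) + 3496 = -22 + 3496 = 3474$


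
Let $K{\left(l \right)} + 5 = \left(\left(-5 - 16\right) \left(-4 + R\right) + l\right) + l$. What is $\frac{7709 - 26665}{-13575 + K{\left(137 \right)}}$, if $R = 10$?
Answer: $\frac{4739}{3358} \approx 1.4113$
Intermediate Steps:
$K{\left(l \right)} = -131 + 2 l$ ($K{\left(l \right)} = -5 + \left(\left(\left(-5 - 16\right) \left(-4 + 10\right) + l\right) + l\right) = -5 + \left(\left(\left(-21\right) 6 + l\right) + l\right) = -5 + \left(\left(-126 + l\right) + l\right) = -5 + \left(-126 + 2 l\right) = -131 + 2 l$)
$\frac{7709 - 26665}{-13575 + K{\left(137 \right)}} = \frac{7709 - 26665}{-13575 + \left(-131 + 2 \cdot 137\right)} = - \frac{18956}{-13575 + \left(-131 + 274\right)} = - \frac{18956}{-13575 + 143} = - \frac{18956}{-13432} = \left(-18956\right) \left(- \frac{1}{13432}\right) = \frac{4739}{3358}$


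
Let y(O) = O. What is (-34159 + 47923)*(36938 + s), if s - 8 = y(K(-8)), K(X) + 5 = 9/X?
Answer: 1016880879/2 ≈ 5.0844e+8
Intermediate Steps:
K(X) = -5 + 9/X
s = 15/8 (s = 8 + (-5 + 9/(-8)) = 8 + (-5 + 9*(-⅛)) = 8 + (-5 - 9/8) = 8 - 49/8 = 15/8 ≈ 1.8750)
(-34159 + 47923)*(36938 + s) = (-34159 + 47923)*(36938 + 15/8) = 13764*(295519/8) = 1016880879/2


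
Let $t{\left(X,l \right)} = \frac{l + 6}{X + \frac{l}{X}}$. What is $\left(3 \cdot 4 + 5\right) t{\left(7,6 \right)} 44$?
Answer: $\frac{5712}{5} \approx 1142.4$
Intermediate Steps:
$t{\left(X,l \right)} = \frac{6 + l}{X + \frac{l}{X}}$
$\left(3 \cdot 4 + 5\right) t{\left(7,6 \right)} 44 = \left(3 \cdot 4 + 5\right) \frac{7 \left(6 + 6\right)}{6 + 7^{2}} \cdot 44 = \left(12 + 5\right) 7 \frac{1}{6 + 49} \cdot 12 \cdot 44 = 17 \cdot 7 \cdot \frac{1}{55} \cdot 12 \cdot 44 = 17 \cdot \frac{84}{55} \cdot 44 = \frac{1428}{55} \cdot 44 = \frac{5712}{5}$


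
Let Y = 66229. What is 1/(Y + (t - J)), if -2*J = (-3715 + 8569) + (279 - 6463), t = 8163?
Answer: 1/73727 ≈ 1.3564e-5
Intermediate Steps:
J = 665 (J = -((-3715 + 8569) + (279 - 6463))/2 = -(4854 - 6184)/2 = -½*(-1330) = 665)
1/(Y + (t - J)) = 1/(66229 + (8163 - 1*665)) = 1/(66229 + (8163 - 665)) = 1/(66229 + 7498) = 1/73727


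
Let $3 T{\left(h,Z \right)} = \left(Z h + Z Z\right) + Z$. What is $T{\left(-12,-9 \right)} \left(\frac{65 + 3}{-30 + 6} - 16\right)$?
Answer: $-1130$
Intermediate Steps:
$T{\left(h,Z \right)} = \frac{Z}{3} + \frac{Z^{2}}{3} + \frac{Z h}{3}$ ($T{\left(h,Z \right)} = \frac{\left(Z h + Z Z\right) + Z}{3} = \frac{\left(Z h + Z^{2}\right) + Z}{3} = \frac{\left(Z^{2} + Z h\right) + Z}{3} = \frac{Z + Z^{2} + Z h}{3} = \frac{Z}{3} + \frac{Z^{2}}{3} + \frac{Z h}{3}$)
$T{\left(-12,-9 \right)} \left(\frac{65 + 3}{-30 + 6} - 16\right) = \frac{1}{3} \left(-9\right) \left(1 - 9 - 12\right) \left(\frac{65 + 3}{-30 + 6} - 16\right) = \frac{1}{3} \left(-9\right) \left(-20\right) \left(\frac{68}{-24} - 16\right) = 60 \left(68 \left(- \frac{1}{24}\right) - 16\right) = 60 \left(- \frac{17}{6} - 16\right) = 60 \left(- \frac{113}{6}\right) = -1130$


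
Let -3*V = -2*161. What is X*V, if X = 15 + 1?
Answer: 5152/3 ≈ 1717.3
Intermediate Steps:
X = 16
V = 322/3 (V = -(-2)*161/3 = -⅓*(-322) = 322/3 ≈ 107.33)
X*V = 16*(322/3) = 5152/3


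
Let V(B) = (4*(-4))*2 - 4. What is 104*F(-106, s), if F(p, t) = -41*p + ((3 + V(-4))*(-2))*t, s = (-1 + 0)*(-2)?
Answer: 465712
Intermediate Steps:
V(B) = -36 (V(B) = -16*2 - 4 = -32 - 4 = -36)
s = 2 (s = -1*(-2) = 2)
F(p, t) = -41*p + 66*t (F(p, t) = -41*p + ((3 - 36)*(-2))*t = -41*p + (-33*(-2))*t = -41*p + 66*t)
104*F(-106, s) = 104*(-41*(-106) + 66*2) = 104*(4346 + 132) = 104*4478 = 465712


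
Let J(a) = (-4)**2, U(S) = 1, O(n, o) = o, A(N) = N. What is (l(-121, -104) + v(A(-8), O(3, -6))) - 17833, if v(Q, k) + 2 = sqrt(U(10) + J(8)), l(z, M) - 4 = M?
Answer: -17935 + sqrt(17) ≈ -17931.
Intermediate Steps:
l(z, M) = 4 + M
J(a) = 16
v(Q, k) = -2 + sqrt(17) (v(Q, k) = -2 + sqrt(1 + 16) = -2 + sqrt(17))
(l(-121, -104) + v(A(-8), O(3, -6))) - 17833 = ((4 - 104) + (-2 + sqrt(17))) - 17833 = (-100 + (-2 + sqrt(17))) - 17833 = (-102 + sqrt(17)) - 17833 = -17935 + sqrt(17)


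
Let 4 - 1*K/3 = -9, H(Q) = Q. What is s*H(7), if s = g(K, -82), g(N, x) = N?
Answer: 273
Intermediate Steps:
K = 39 (K = 12 - 3*(-9) = 12 + 27 = 39)
s = 39
s*H(7) = 39*7 = 273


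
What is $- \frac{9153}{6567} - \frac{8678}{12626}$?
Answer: $- \frac{28759034}{13819157} \approx -2.0811$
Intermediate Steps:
$- \frac{9153}{6567} - \frac{8678}{12626} = \left(-9153\right) \frac{1}{6567} - \frac{4339}{6313} = - \frac{3051}{2189} - \frac{4339}{6313} = - \frac{28759034}{13819157}$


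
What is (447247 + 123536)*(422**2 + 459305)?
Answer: 363810805587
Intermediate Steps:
(447247 + 123536)*(422**2 + 459305) = 570783*(178084 + 459305) = 570783*637389 = 363810805587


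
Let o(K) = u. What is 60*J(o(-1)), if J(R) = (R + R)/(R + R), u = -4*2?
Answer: 60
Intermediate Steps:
u = -8 (u = -1*8 = -8)
o(K) = -8
J(R) = 1 (J(R) = (2*R)/((2*R)) = (2*R)*(1/(2*R)) = 1)
60*J(o(-1)) = 60*1 = 60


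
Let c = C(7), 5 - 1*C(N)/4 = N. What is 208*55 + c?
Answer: 11432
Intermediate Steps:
C(N) = 20 - 4*N
c = -8 (c = 20 - 4*7 = 20 - 28 = -8)
208*55 + c = 208*55 - 8 = 11440 - 8 = 11432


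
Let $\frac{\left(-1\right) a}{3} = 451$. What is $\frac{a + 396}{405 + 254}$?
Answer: $- \frac{957}{659} \approx -1.4522$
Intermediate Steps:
$a = -1353$ ($a = \left(-3\right) 451 = -1353$)
$\frac{a + 396}{405 + 254} = \frac{-1353 + 396}{405 + 254} = - \frac{957}{659}$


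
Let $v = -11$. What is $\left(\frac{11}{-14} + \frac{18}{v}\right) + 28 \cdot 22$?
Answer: $\frac{94491}{154} \approx 613.58$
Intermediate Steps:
$\left(\frac{11}{-14} + \frac{18}{v}\right) + 28 \cdot 22 = \left(\frac{11}{-14} + \frac{18}{-11}\right) + 28 \cdot 22 = \left(11 \left(- \frac{1}{14}\right) + 18 \left(- \frac{1}{11}\right)\right) + 616 = \left(- \frac{11}{14} - \frac{18}{11}\right) + 616 = - \frac{373}{154} + 616 = \frac{94491}{154}$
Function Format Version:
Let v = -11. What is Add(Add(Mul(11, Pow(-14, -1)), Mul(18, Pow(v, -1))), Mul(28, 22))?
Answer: Rational(94491, 154) ≈ 613.58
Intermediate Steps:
Add(Add(Mul(11, Pow(-14, -1)), Mul(18, Pow(v, -1))), Mul(28, 22)) = Add(Add(Mul(11, Pow(-14, -1)), Mul(18, Pow(-11, -1))), Mul(28, 22)) = Add(Add(Mul(11, Rational(-1, 14)), Mul(18, Rational(-1, 11))), 616) = Add(Add(Rational(-11, 14), Rational(-18, 11)), 616) = Add(Rational(-373, 154), 616) = Rational(94491, 154)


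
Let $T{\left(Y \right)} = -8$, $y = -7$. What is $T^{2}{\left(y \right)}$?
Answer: $64$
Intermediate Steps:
$T^{2}{\left(y \right)} = \left(-8\right)^{2} = 64$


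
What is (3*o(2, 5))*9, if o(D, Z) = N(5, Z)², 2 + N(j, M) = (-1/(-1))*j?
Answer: 243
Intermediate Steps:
N(j, M) = -2 + j (N(j, M) = -2 + (-1/(-1))*j = -2 + (-1*(-1))*j = -2 + 1*j = -2 + j)
o(D, Z) = 9 (o(D, Z) = (-2 + 5)² = 3² = 9)
(3*o(2, 5))*9 = (3*9)*9 = 27*9 = 243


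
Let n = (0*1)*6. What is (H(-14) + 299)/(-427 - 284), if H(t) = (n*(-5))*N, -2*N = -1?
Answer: -299/711 ≈ -0.42053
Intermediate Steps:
N = ½ (N = -½*(-1) = ½ ≈ 0.50000)
n = 0 (n = 0*6 = 0)
H(t) = 0 (H(t) = (0*(-5))*(½) = 0*(½) = 0)
(H(-14) + 299)/(-427 - 284) = (0 + 299)/(-427 - 284) = 299/(-711) = 299*(-1/711) = -299/711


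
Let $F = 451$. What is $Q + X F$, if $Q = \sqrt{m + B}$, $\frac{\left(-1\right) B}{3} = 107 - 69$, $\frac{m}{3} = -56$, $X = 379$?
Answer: $170929 + i \sqrt{282} \approx 1.7093 \cdot 10^{5} + 16.793 i$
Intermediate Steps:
$m = -168$ ($m = 3 \left(-56\right) = -168$)
$B = -114$ ($B = - 3 \left(107 - 69\right) = \left(-3\right) 38 = -114$)
$Q = i \sqrt{282}$ ($Q = \sqrt{-168 - 114} = \sqrt{-282} = i \sqrt{282} \approx 16.793 i$)
$Q + X F = i \sqrt{282} + 379 \cdot 451 = i \sqrt{282} + 170929 = 170929 + i \sqrt{282}$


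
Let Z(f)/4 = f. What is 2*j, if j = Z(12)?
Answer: 96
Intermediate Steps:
Z(f) = 4*f
j = 48 (j = 4*12 = 48)
2*j = 2*48 = 96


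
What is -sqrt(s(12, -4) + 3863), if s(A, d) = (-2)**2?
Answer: -sqrt(3867) ≈ -62.185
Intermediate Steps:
s(A, d) = 4
-sqrt(s(12, -4) + 3863) = -sqrt(4 + 3863) = -sqrt(3867)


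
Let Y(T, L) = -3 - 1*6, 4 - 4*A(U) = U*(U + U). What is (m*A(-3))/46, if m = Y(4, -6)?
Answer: 63/92 ≈ 0.68478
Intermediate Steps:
A(U) = 1 - U²/2 (A(U) = 1 - U*(U + U)/4 = 1 - U*2*U/4 = 1 - U²/2)
Y(T, L) = -9 (Y(T, L) = -3 - 6 = -9)
m = -9
(m*A(-3))/46 = -9*(1 - ½*(-3)²)/46 = -9*(1 - ½*9)*(1/46) = -9*(1 - 9/2)*(1/46) = -9*(-7/2)*(1/46) = (63/2)*(1/46) = 63/92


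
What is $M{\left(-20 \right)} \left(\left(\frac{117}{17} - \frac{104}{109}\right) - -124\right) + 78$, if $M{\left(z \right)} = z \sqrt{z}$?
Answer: $78 - \frac{9630280 i \sqrt{5}}{1853} \approx 78.0 - 11621.0 i$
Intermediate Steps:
$M{\left(z \right)} = z^{\frac{3}{2}}$
$M{\left(-20 \right)} \left(\left(\frac{117}{17} - \frac{104}{109}\right) - -124\right) + 78 = \left(-20\right)^{\frac{3}{2}} \left(\left(\frac{117}{17} - \frac{104}{109}\right) - -124\right) + 78 = - 40 i \sqrt{5} \left(\left(117 \cdot \frac{1}{17} - \frac{104}{109}\right) + 124\right) + 78 = - 40 i \sqrt{5} \left(\left(\frac{117}{17} - \frac{104}{109}\right) + 124\right) + 78 = - 40 i \sqrt{5} \left(\frac{10985}{1853} + 124\right) + 78 = - 40 i \sqrt{5} \cdot \frac{240757}{1853} + 78 = - \frac{9630280 i \sqrt{5}}{1853} + 78 = 78 - \frac{9630280 i \sqrt{5}}{1853}$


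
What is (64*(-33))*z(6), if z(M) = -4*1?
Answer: 8448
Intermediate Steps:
z(M) = -4
(64*(-33))*z(6) = (64*(-33))*(-4) = -2112*(-4) = 8448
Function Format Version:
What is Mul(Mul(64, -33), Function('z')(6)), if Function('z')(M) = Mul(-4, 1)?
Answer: 8448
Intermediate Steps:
Function('z')(M) = -4
Mul(Mul(64, -33), Function('z')(6)) = Mul(Mul(64, -33), -4) = Mul(-2112, -4) = 8448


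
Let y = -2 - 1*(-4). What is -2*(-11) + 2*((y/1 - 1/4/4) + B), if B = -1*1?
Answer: 191/8 ≈ 23.875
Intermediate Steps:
y = 2 (y = -2 + 4 = 2)
B = -1
-2*(-11) + 2*((y/1 - 1/4/4) + B) = -2*(-11) + 2*((2/1 - 1/4/4) - 1) = 22 + 2*((2*1 - 1*¼*(¼)) - 1) = 22 + 2*((2 - ¼*¼) - 1) = 22 + 2*((2 - 1/16) - 1) = 22 + 2*(31/16 - 1) = 22 + 2*(15/16) = 22 + 15/8 = 191/8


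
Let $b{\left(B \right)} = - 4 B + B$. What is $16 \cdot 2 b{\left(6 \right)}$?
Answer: $-576$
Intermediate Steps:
$b{\left(B \right)} = - 3 B$
$16 \cdot 2 b{\left(6 \right)} = 16 \cdot 2 \left(\left(-3\right) 6\right) = 32 \left(-18\right) = -576$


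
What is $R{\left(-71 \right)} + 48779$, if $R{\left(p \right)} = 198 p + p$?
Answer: $34650$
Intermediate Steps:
$R{\left(p \right)} = 199 p$
$R{\left(-71 \right)} + 48779 = 199 \left(-71\right) + 48779 = -14129 + 48779 = 34650$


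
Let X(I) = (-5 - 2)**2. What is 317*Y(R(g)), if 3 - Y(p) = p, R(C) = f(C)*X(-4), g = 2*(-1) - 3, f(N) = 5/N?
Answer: 16484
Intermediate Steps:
X(I) = 49 (X(I) = (-7)**2 = 49)
g = -5 (g = -2 - 3 = -5)
R(C) = 245/C (R(C) = (5/C)*49 = 245/C)
Y(p) = 3 - p
317*Y(R(g)) = 317*(3 - 245/(-5)) = 317*(3 - 245*(-1)/5) = 317*(3 - 1*(-49)) = 317*(3 + 49) = 317*52 = 16484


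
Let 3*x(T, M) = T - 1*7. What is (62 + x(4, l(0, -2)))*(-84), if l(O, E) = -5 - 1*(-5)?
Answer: -5124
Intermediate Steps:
l(O, E) = 0 (l(O, E) = -5 + 5 = 0)
x(T, M) = -7/3 + T/3 (x(T, M) = (T - 1*7)/3 = (T - 7)/3 = (-7 + T)/3 = -7/3 + T/3)
(62 + x(4, l(0, -2)))*(-84) = (62 + (-7/3 + (1/3)*4))*(-84) = (62 + (-7/3 + 4/3))*(-84) = (62 - 1)*(-84) = 61*(-84) = -5124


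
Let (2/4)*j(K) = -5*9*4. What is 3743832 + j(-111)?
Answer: 3743472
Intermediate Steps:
j(K) = -360 (j(K) = 2*(-5*9*4) = 2*(-45*4) = 2*(-180) = -360)
3743832 + j(-111) = 3743832 - 360 = 3743472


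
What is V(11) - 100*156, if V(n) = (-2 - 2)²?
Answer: -15584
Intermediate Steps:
V(n) = 16 (V(n) = (-4)² = 16)
V(11) - 100*156 = 16 - 100*156 = 16 - 15600 = -15584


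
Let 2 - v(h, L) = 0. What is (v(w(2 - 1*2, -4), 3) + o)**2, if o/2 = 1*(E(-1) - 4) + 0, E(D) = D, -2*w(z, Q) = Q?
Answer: 64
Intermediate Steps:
w(z, Q) = -Q/2
v(h, L) = 2 (v(h, L) = 2 - 1*0 = 2 + 0 = 2)
o = -10 (o = 2*(1*(-1 - 4) + 0) = 2*(1*(-5) + 0) = 2*(-5 + 0) = 2*(-5) = -10)
(v(w(2 - 1*2, -4), 3) + o)**2 = (2 - 10)**2 = (-8)**2 = 64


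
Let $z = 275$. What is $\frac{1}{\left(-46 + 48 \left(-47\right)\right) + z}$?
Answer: $- \frac{1}{2027} \approx -0.00049334$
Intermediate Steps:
$\frac{1}{\left(-46 + 48 \left(-47\right)\right) + z} = \frac{1}{\left(-46 + 48 \left(-47\right)\right) + 275} = \frac{1}{\left(-46 - 2256\right) + 275} = \frac{1}{-2302 + 275} = \frac{1}{-2027} = - \frac{1}{2027}$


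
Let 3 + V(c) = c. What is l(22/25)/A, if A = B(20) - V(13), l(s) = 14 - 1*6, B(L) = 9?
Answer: -8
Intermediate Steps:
V(c) = -3 + c
l(s) = 8 (l(s) = 14 - 6 = 8)
A = -1 (A = 9 - (-3 + 13) = 9 - 1*10 = 9 - 10 = -1)
l(22/25)/A = 8/(-1) = 8*(-1) = -8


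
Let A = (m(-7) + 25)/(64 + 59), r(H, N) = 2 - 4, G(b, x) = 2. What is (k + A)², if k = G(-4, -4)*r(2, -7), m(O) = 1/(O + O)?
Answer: 42758521/2965284 ≈ 14.420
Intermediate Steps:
m(O) = 1/(2*O)
r(H, N) = -2
A = 349/1722 (A = ((½)/(-7) + 25)/(64 + 59) = ((½)*(-⅐) + 25)/123 = (-1/14 + 25)*(1/123) = (349/14)*(1/123) = 349/1722 ≈ 0.20267)
k = -4 (k = 2*(-2) = -4)
(k + A)² = (-4 + 349/1722)² = (-6539/1722)² = 42758521/2965284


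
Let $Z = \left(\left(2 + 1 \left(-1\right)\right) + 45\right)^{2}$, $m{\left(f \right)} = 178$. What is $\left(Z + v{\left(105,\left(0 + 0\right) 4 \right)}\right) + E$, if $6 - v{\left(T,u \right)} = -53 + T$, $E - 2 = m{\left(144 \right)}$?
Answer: $2250$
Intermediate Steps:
$E = 180$ ($E = 2 + 178 = 180$)
$v{\left(T,u \right)} = 59 - T$ ($v{\left(T,u \right)} = 6 - \left(-53 + T\right) = 59 - T$)
$Z = 2116$ ($Z = \left(\left(2 - 1\right) + 45\right)^{2} = \left(1 + 45\right)^{2} = 46^{2} = 2116$)
$\left(Z + v{\left(105,\left(0 + 0\right) 4 \right)}\right) + E = \left(2116 + \left(59 - 105\right)\right) + 180 = \left(2116 - 46\right) + 180 = 2070 + 180 = 2250$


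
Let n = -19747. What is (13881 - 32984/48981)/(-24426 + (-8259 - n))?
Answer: -679872277/633716178 ≈ -1.0728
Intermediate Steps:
(13881 - 32984/48981)/(-24426 + (-8259 - n)) = (13881 - 32984/48981)/(-24426 + (-8259 - 1*(-19747))) = (13881 - 32984*1/48981)/(-24426 + (-8259 + 19747)) = (13881 - 32984/48981)/(-24426 + 11488) = (679872277/48981)/(-12938) = (679872277/48981)*(-1/12938) = -679872277/633716178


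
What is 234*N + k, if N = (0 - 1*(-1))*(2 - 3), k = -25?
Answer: -259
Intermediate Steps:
N = -1 (N = (0 + 1)*(-1) = 1*(-1) = -1)
234*N + k = 234*(-1) - 25 = -234 - 25 = -259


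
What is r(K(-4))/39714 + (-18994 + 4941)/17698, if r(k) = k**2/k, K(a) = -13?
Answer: -139582729/175714593 ≈ -0.79437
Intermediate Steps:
r(k) = k
r(K(-4))/39714 + (-18994 + 4941)/17698 = -13/39714 + (-18994 + 4941)/17698 = -13*1/39714 - 14053*1/17698 = -13/39714 - 14053/17698 = -139582729/175714593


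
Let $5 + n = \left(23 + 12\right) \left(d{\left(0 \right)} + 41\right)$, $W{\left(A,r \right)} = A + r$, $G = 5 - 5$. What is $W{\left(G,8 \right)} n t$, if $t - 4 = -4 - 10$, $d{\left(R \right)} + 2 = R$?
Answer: $-108800$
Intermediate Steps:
$d{\left(R \right)} = -2 + R$
$G = 0$
$n = 1360$ ($n = -5 + \left(23 + 12\right) \left(\left(-2 + 0\right) + 41\right) = -5 + 35 \left(-2 + 41\right) = -5 + 35 \cdot 39 = -5 + 1365 = 1360$)
$t = -10$ ($t = 4 - 14 = -10$)
$W{\left(G,8 \right)} n t = \left(0 + 8\right) 1360 \left(-10\right) = 8 \cdot 1360 \left(-10\right) = 10880 \left(-10\right) = -108800$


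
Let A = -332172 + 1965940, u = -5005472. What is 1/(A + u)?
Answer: -1/3371704 ≈ -2.9659e-7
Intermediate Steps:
A = 1633768
1/(A + u) = 1/(1633768 - 5005472) = 1/(-3371704) = -1/3371704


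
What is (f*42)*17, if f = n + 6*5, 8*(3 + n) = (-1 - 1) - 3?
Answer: 75327/4 ≈ 18832.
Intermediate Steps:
n = -29/8 (n = -3 + ((-1 - 1) - 3)/8 = -3 + (-2 - 3)/8 = -3 + (1/8)*(-5) = -3 - 5/8 = -29/8 ≈ -3.6250)
f = 211/8 (f = -29/8 + 6*5 = -29/8 + 30 = 211/8 ≈ 26.375)
(f*42)*17 = ((211/8)*42)*17 = (4431/4)*17 = 75327/4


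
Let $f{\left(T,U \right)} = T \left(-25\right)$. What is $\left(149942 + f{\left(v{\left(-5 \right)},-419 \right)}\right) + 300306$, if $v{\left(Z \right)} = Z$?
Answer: $450373$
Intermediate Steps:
$f{\left(T,U \right)} = - 25 T$
$\left(149942 + f{\left(v{\left(-5 \right)},-419 \right)}\right) + 300306 = \left(149942 - -125\right) + 300306 = \left(149942 + 125\right) + 300306 = 150067 + 300306 = 450373$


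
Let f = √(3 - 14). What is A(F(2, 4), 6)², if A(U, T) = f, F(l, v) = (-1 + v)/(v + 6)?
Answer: -11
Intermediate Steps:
F(l, v) = (-1 + v)/(6 + v)
f = I*√11 (f = √(-11) = I*√11 ≈ 3.3166*I)
A(U, T) = I*√11
A(F(2, 4), 6)² = (I*√11)² = -11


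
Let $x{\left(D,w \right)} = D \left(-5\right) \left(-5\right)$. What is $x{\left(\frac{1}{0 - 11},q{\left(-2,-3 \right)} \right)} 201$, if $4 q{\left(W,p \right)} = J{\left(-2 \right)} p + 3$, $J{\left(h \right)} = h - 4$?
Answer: $- \frac{5025}{11} \approx -456.82$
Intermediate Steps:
$J{\left(h \right)} = -4 + h$ ($J{\left(h \right)} = h - 4 = -4 + h$)
$q{\left(W,p \right)} = \frac{3}{4} - \frac{3 p}{2}$ ($q{\left(W,p \right)} = \frac{\left(-4 - 2\right) p + 3}{4} = \frac{- 6 p + 3}{4} = \frac{3 - 6 p}{4} = \frac{3}{4} - \frac{3 p}{2}$)
$x{\left(D,w \right)} = 25 D$ ($x{\left(D,w \right)} = - 5 D \left(-5\right) = 25 D$)
$x{\left(\frac{1}{0 - 11},q{\left(-2,-3 \right)} \right)} 201 = \frac{25}{0 - 11} \cdot 201 = \frac{25}{-11} \cdot 201 = 25 \left(- \frac{1}{11}\right) 201 = \left(- \frac{25}{11}\right) 201 = - \frac{5025}{11}$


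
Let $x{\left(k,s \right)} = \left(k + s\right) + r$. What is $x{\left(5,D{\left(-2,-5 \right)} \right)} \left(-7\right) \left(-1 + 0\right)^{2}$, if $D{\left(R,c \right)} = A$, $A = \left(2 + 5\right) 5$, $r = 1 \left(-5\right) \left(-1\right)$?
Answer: $-315$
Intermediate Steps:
$r = 5$ ($r = \left(-5\right) \left(-1\right) = 5$)
$A = 35$ ($A = 7 \cdot 5 = 35$)
$D{\left(R,c \right)} = 35$
$x{\left(k,s \right)} = 5 + k + s$ ($x{\left(k,s \right)} = \left(k + s\right) + 5 = 5 + k + s$)
$x{\left(5,D{\left(-2,-5 \right)} \right)} \left(-7\right) \left(-1 + 0\right)^{2} = \left(5 + 5 + 35\right) \left(-7\right) \left(-1 + 0\right)^{2} = 45 \left(-7\right) \left(-1\right)^{2} = \left(-315\right) 1 = -315$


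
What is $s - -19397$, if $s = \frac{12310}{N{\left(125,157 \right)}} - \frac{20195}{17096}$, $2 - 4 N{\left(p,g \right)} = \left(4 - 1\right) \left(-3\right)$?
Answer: $\frac{4489307127}{188056} \approx 23872.0$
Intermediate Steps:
$N{\left(p,g \right)} = \frac{11}{4}$ ($N{\left(p,g \right)} = \frac{1}{2} - \frac{\left(4 - 1\right) \left(-3\right)}{4} = \frac{1}{2} - \frac{3 \left(-3\right)}{4} = \frac{1}{2} - - \frac{9}{4} = \frac{1}{2} + \frac{9}{4} = \frac{11}{4}$)
$s = \frac{841584895}{188056}$ ($s = \frac{12310}{\frac{11}{4}} - \frac{20195}{17096} = 12310 \cdot \frac{4}{11} - \frac{20195}{17096} = \frac{49240}{11} - \frac{20195}{17096} = \frac{841584895}{188056} \approx 4475.2$)
$s - -19397 = \frac{841584895}{188056} - -19397 = \frac{841584895}{188056} + 19397 = \frac{4489307127}{188056}$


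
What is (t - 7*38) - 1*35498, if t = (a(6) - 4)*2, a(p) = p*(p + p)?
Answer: -35628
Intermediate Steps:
a(p) = 2*p² (a(p) = p*(2*p) = 2*p²)
t = 136 (t = (2*6² - 4)*2 = (2*36 - 4)*2 = (72 - 4)*2 = 68*2 = 136)
(t - 7*38) - 1*35498 = (136 - 7*38) - 1*35498 = (136 - 266) - 35498 = -130 - 35498 = -35628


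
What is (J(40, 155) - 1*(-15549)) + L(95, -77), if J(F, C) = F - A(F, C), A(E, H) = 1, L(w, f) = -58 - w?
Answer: 15435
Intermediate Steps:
J(F, C) = -1 + F (J(F, C) = F - 1*1 = F - 1 = -1 + F)
(J(40, 155) - 1*(-15549)) + L(95, -77) = ((-1 + 40) - 1*(-15549)) + (-58 - 1*95) = (39 + 15549) + (-58 - 95) = 15588 - 153 = 15435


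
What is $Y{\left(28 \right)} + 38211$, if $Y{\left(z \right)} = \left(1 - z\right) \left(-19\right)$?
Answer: $38724$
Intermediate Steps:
$Y{\left(z \right)} = -19 + 19 z$
$Y{\left(28 \right)} + 38211 = \left(-19 + 19 \cdot 28\right) + 38211 = \left(-19 + 532\right) + 38211 = 513 + 38211 = 38724$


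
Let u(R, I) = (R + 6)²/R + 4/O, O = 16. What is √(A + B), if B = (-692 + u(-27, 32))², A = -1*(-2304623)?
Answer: √404064721/12 ≈ 1675.1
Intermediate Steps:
u(R, I) = ¼ + (6 + R)²/R (u(R, I) = (R + 6)²/R + 4/16 = (6 + R)²/R + 4*(1/16) = (6 + R)²/R + ¼ = ¼ + (6 + R)²/R)
A = 2304623
B = 72199009/144 (B = (-692 + ((6 - 27)² + (¼)*(-27))/(-27))² = (-692 - ((-21)² - 27/4)/27)² = (-692 - (441 - 27/4)/27)² = (-692 - 1/27*1737/4)² = (-692 - 193/12)² = (-8497/12)² = 72199009/144 ≈ 5.0138e+5)
√(A + B) = √(2304623 + 72199009/144) = √(404064721/144) = √404064721/12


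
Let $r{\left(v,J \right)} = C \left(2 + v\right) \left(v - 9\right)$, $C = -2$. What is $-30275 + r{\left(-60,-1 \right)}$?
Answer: $-38279$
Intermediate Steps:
$r{\left(v,J \right)} = - 2 \left(-9 + v\right) \left(2 + v\right)$ ($r{\left(v,J \right)} = - 2 \left(2 + v\right) \left(v - 9\right) = - 2 \left(2 + v\right) \left(-9 + v\right) = - 2 \left(-9 + v\right) \left(2 + v\right)$)
$-30275 + r{\left(-60,-1 \right)} = -30275 + \left(36 - 2 \left(-60\right)^{2} + 14 \left(-60\right)\right) = -30275 - 8004 = -38279$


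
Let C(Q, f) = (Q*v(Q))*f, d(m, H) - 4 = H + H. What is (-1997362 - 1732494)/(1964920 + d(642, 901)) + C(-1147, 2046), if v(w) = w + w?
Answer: 5293907202005236/983363 ≈ 5.3835e+9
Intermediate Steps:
d(m, H) = 4 + 2*H (d(m, H) = 4 + (H + H) = 4 + 2*H)
v(w) = 2*w
C(Q, f) = 2*f*Q² (C(Q, f) = (Q*(2*Q))*f = (2*Q²)*f = 2*f*Q²)
(-1997362 - 1732494)/(1964920 + d(642, 901)) + C(-1147, 2046) = (-1997362 - 1732494)/(1964920 + (4 + 2*901)) + 2*2046*(-1147)² = -3729856/(1964920 + (4 + 1802)) + 2*2046*1315609 = -3729856/(1964920 + 1806) + 5383472028 = -3729856/1966726 + 5383472028 = -3729856*1/1966726 + 5383472028 = -1864928/983363 + 5383472028 = 5293907202005236/983363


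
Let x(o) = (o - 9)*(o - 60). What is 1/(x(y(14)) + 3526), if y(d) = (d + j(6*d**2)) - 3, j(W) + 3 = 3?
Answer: 1/3428 ≈ 0.00029172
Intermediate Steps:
j(W) = 0 (j(W) = -3 + 3 = 0)
y(d) = -3 + d (y(d) = (d + 0) - 3 = d - 3 = -3 + d)
x(o) = (-60 + o)*(-9 + o) (x(o) = (-9 + o)*(-60 + o) = (-60 + o)*(-9 + o))
1/(x(y(14)) + 3526) = 1/((540 + (-3 + 14)**2 - 69*(-3 + 14)) + 3526) = 1/((540 + 11**2 - 69*11) + 3526) = 1/((540 + 121 - 759) + 3526) = 1/(-98 + 3526) = 1/3428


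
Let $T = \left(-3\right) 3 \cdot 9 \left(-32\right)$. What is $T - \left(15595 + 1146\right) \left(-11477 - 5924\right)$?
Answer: $291312733$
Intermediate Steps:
$T = 2592$ ($T = \left(-9\right) 9 \left(-32\right) = \left(-81\right) \left(-32\right) = 2592$)
$T - \left(15595 + 1146\right) \left(-11477 - 5924\right) = 2592 - \left(15595 + 1146\right) \left(-11477 - 5924\right) = 2592 - 16741 \left(-17401\right) = 2592 - -291310141 = 2592 + 291310141 = 291312733$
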